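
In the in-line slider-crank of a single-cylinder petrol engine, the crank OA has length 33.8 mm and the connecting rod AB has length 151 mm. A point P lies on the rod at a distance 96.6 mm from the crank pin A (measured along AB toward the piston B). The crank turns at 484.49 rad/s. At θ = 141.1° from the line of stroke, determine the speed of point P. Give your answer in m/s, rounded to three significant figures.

ω = 484.5 rad/s.  Crank-pin speed |V_A| = rω = 16.376 m/s, perpendicular to OA.
Rod angle: sinφ = −(r/L) sinθ ⇒ φ = -8.080°; ω_rod = −rω cosθ/√(L²−r²sin²θ) = +85.246 rad/s.
V_P = V_A + ω_rod × AP, with AP = 0.0966 m along the rod.
Components: V_Px = −rω sinθ − a·ω_rod·sinφ = -9.1259 m/s;  V_Py = rω cosθ + a·ω_rod·cosφ = -4.5913 m/s.
|V_P| = √(V_Px² + V_Py²) = 10.216 m/s.

10.2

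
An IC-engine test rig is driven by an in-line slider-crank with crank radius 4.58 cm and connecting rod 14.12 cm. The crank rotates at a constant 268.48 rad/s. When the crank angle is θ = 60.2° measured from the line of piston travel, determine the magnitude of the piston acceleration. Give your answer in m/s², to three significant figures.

ω = 268.5 rad/s
x(θ) = r cosθ + √(L² − r² sin²θ); with ω constant, a = ω²·d²x/dθ².
d²x/dθ² = −r cosθ − r²(cos2θ)/√u − r⁴ sin²2θ/(4u^{3/2}),  u = L² − r² sin²θ = 0.0183579 m².
Substituting r = 0.0458 m, L = 0.1412 m, θ = 60.2°: d²x/dθ² = -0.015256 m.
a = ω²·d²x/dθ² = (268.5)²·(-0.015256) = -1099.7 m/s²;  |a| = 1099.7 m/s².

1100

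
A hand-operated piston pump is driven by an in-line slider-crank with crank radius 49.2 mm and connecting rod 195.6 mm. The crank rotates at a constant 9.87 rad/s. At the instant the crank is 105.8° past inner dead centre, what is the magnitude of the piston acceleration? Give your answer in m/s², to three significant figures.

2.36

ω = 9.87 rad/s
x(θ) = r cosθ + √(L² − r² sin²θ); with ω constant, a = ω²·d²x/dθ².
d²x/dθ² = −r cosθ − r²(cos2θ)/√u − r⁴ sin²2θ/(4u^{3/2}),  u = L² − r² sin²θ = 0.0360182 m².
Substituting r = 0.0492 m, L = 0.1956 m, θ = 105.8°: d²x/dθ² = +0.024201 m.
a = ω²·d²x/dθ² = (9.87)²·(+0.024201) = +2.3576 m/s²;  |a| = 2.3576 m/s².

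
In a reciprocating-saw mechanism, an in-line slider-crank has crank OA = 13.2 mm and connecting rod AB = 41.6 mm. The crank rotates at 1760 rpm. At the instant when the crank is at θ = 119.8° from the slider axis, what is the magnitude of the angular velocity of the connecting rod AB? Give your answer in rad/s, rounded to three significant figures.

30.2

ω = 184.3 rad/s (converted from 1760 rpm).
The rod makes angle φ with the slider axis where L sinφ = r sinθ; differentiating, L cosφ·φ̇ = r ω cosθ.
L cosφ = √(L² − r² sin²θ) = 0.039992 m.
|ω_rod| = r ω |cosθ| / √(L² − r² sin²θ) = 0.0132·184.3·0.49697/0.039992 = 30.233 rad/s.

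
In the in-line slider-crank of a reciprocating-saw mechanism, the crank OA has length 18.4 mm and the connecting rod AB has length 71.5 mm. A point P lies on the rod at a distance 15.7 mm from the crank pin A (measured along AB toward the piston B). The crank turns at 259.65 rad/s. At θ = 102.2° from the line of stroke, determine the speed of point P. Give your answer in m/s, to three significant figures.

4.68

ω = 259.6 rad/s.  Crank-pin speed |V_A| = rω = 4.7776 m/s, perpendicular to OA.
Rod angle: sinφ = −(r/L) sinθ ⇒ φ = -14.568°; ω_rod = −rω cosθ/√(L²−r²sin²θ) = +14.59 rad/s.
V_P = V_A + ω_rod × AP, with AP = 0.0157 m along the rod.
Components: V_Px = −rω sinθ − a·ω_rod·sinφ = -4.612 m/s;  V_Py = rω cosθ + a·ω_rod·cosφ = -0.78792 m/s.
|V_P| = √(V_Px² + V_Py²) = 4.6789 m/s.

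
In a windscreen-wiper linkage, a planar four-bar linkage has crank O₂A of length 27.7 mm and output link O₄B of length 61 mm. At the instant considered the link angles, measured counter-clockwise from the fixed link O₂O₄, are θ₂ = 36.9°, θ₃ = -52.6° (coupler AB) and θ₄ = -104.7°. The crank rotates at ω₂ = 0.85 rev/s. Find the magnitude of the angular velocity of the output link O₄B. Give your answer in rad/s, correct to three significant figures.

ω₂ = 5.341 rad/s (from 0.85 rev/s).
Differentiating the loop-closure r₂e^{iθ₂}+r₃e^{iθ₃}=r₁+r₄e^{iθ₄} gives r₂ω₂e^{iθ₂}+r₃ω₃e^{iθ₃}=r₄ω₄e^{iθ₄}.
Eliminating the other unknown: ω₄ = r₂ω₂ sin(θ₂−θ₃) / [r₄ sin(θ₄−θ₃)].
Numerator sine = +0.99996; denominator sine = -0.78908.
Result = 0.0277·5.341·(+0.99996) / (0.061·(-0.78908)) = -3.0733 rad/s; magnitude 3.0733 rad/s.

3.07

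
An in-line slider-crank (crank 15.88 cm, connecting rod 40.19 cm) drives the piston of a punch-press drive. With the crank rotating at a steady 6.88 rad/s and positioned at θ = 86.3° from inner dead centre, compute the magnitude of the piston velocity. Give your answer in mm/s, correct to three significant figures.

ω = 6.88 rad/s
For an in-line slider-crank, x = r cosθ + √(L² − r² sin²θ), so v = −rω sinθ·[1 + r cosθ/√(L² − r² sin²θ)].
With r = 0.1588 m, L = 0.4019 m, θ = 86.3°: √(L² − r² sin²θ) = 0.36934 m.
v = −0.1588·6.88·0.99792·[1 + 0.1588·0.06453/0.36934] = -1.1205 m/s.
|v| = 1.1205 m/s = 1120.5 mm/s.

1120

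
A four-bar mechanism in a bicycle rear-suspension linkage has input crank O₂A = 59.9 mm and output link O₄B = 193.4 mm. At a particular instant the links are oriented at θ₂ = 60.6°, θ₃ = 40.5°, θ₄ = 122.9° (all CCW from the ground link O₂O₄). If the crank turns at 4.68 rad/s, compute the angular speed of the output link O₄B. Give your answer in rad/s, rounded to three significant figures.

ω₂ = 4.68 rad/s
Differentiating the loop-closure r₂e^{iθ₂}+r₃e^{iθ₃}=r₁+r₄e^{iθ₄} gives r₂ω₂e^{iθ₂}+r₃ω₃e^{iθ₃}=r₄ω₄e^{iθ₄}.
Eliminating the other unknown: ω₄ = r₂ω₂ sin(θ₂−θ₃) / [r₄ sin(θ₄−θ₃)].
Numerator sine = +0.34366; denominator sine = +0.99122.
Result = 0.0599·4.68·(+0.34366) / (0.1934·(+0.99122)) = +0.50255 rad/s; magnitude 0.50255 rad/s.

0.503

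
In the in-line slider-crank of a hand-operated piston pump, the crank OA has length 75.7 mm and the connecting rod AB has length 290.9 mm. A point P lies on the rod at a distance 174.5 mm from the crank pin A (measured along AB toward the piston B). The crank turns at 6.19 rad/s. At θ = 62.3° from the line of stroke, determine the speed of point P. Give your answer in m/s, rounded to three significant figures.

0.454

ω = 6.19 rad/s.  Crank-pin speed |V_A| = rω = 0.46858 m/s, perpendicular to OA.
Rod angle: sinφ = −(r/L) sinθ ⇒ φ = -13.321°; ω_rod = −rω cosθ/√(L²−r²sin²θ) = -0.76947 rad/s.
V_P = V_A + ω_rod × AP, with AP = 0.1745 m along the rod.
Components: V_Px = −rω sinθ − a·ω_rod·sinφ = -0.44582 m/s;  V_Py = rω cosθ + a·ω_rod·cosφ = +0.087157 m/s.
|V_P| = √(V_Px² + V_Py²) = 0.45426 m/s.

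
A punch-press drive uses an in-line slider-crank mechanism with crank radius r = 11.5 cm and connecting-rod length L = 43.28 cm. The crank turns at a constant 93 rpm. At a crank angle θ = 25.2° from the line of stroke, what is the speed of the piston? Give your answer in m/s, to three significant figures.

0.592

ω = 2π·93/60 = 9.739 rad/s
For an in-line slider-crank, x = r cosθ + √(L² − r² sin²θ), so v = −rω sinθ·[1 + r cosθ/√(L² − r² sin²θ)].
With r = 0.115 m, L = 0.4328 m, θ = 25.2°: √(L² − r² sin²θ) = 0.43002 m.
v = −0.115·9.739·0.42578·[1 + 0.115·0.90483/0.43002] = -0.59225 m/s.
|v| = 0.59225 m/s.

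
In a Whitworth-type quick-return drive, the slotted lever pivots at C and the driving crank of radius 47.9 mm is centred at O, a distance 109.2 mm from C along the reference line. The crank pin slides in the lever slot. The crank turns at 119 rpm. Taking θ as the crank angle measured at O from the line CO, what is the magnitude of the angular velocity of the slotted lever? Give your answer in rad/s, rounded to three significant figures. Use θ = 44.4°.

3.46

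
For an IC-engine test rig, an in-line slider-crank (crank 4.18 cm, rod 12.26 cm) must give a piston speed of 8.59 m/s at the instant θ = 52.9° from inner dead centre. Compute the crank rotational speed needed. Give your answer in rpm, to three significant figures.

For an in-line slider-crank, |v_piston| = rω|sinθ|·[1 + r cosθ/√(L² − r² sin²θ)].
With r = 0.0418 m, L = 0.1226 m, θ = 52.9°: the bracketed kinematic factor |dx/dθ| = 0.040464 m.
ω = v/|dx/dθ| = 8.59/0.040464 = 212.29 rad/s.
N = 60ω/(2π) = 2027.2 rpm.

2030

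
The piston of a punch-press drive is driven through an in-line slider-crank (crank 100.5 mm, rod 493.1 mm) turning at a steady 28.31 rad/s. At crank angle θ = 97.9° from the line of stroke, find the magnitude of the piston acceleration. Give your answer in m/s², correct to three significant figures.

ω = 28.31 rad/s
x(θ) = r cosθ + √(L² − r² sin²θ); with ω constant, a = ω²·d²x/dθ².
d²x/dθ² = −r cosθ − r²(cos2θ)/√u − r⁴ sin²2θ/(4u^{3/2}),  u = L² − r² sin²θ = 0.233238 m².
Substituting r = 0.1005 m, L = 0.4931 m, θ = 97.9°: d²x/dθ² = +0.03392 m.
a = ω²·d²x/dθ² = (28.31)²·(+0.03392) = +27.185 m/s²;  |a| = 27.185 m/s².

27.2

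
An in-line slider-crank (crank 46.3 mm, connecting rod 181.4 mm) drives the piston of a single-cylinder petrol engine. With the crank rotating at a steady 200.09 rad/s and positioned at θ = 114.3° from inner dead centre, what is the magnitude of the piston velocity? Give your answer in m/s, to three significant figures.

ω = 200.1 rad/s
For an in-line slider-crank, x = r cosθ + √(L² − r² sin²θ), so v = −rω sinθ·[1 + r cosθ/√(L² − r² sin²θ)].
With r = 0.0463 m, L = 0.1814 m, θ = 114.3°: √(L² − r² sin²θ) = 0.17642 m.
v = −0.0463·200.1·0.91140·[1 + 0.0463·-0.41151/0.17642] = -7.5315 m/s.
|v| = 7.5315 m/s.

7.53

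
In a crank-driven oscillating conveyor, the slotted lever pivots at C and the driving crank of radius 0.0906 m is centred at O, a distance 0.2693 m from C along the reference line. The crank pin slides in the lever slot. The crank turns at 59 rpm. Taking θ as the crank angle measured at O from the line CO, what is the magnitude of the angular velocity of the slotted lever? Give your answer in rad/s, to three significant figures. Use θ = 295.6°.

1.14

ω = 6.178 rad/s (from 59 rpm).
Crank pin A relative to C: A = (d + r cosθ, r sinθ); lever angle φ = atan2(r sinθ, d + r cosθ).
Differentiating tanφ: φ̇ = rω(d cosθ + r)/(d² + r² + 2dr cosθ).
d² + r² + 2dr cosθ = |CA|² = 0.101815 m²;  d cosθ + r = +0.20696 m.
|ω_lever| = |0.0906·6.178·+0.20696| / 0.101815 = 1.1378 rad/s.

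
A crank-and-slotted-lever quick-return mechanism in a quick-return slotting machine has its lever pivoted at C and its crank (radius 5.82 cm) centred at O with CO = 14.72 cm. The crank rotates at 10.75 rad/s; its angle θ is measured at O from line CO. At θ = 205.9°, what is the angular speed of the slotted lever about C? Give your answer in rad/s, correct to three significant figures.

ω = 10.75 rad/s
Crank pin A relative to C: A = (d + r cosθ, r sinθ); lever angle φ = atan2(r sinθ, d + r cosθ).
Differentiating tanφ: φ̇ = rω(d cosθ + r)/(d² + r² + 2dr cosθ).
d² + r² + 2dr cosθ = |CA|² = 0.00964199 m²;  d cosθ + r = -0.074215 m.
|ω_lever| = |0.0582·10.75·-0.074215| / 0.00964199 = 4.8157 rad/s.

4.82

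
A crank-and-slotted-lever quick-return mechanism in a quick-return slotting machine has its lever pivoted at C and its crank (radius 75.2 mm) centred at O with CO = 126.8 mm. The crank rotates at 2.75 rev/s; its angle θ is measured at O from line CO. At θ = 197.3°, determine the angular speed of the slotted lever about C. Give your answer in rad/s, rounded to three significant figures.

ω = 17.28 rad/s (from 2.75 rev/s).
Crank pin A relative to C: A = (d + r cosθ, r sinθ); lever angle φ = atan2(r sinθ, d + r cosθ).
Differentiating tanφ: φ̇ = rω(d cosθ + r)/(d² + r² + 2dr cosθ).
d² + r² + 2dr cosθ = |CA|² = 0.0035253 m²;  d cosθ + r = -0.045864 m.
|ω_lever| = |0.0752·17.28·-0.045864| / 0.0035253 = 16.905 rad/s.

16.9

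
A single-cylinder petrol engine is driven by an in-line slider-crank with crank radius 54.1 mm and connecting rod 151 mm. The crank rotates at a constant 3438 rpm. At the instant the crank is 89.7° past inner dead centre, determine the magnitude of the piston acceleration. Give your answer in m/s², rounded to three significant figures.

ω = 2π·3438/60 = 360 rad/s
x(θ) = r cosθ + √(L² − r² sin²θ); with ω constant, a = ω²·d²x/dθ².
d²x/dθ² = −r cosθ − r²(cos2θ)/√u − r⁴ sin²2θ/(4u^{3/2}),  u = L² − r² sin²θ = 0.0198743 m².
Substituting r = 0.0541 m, L = 0.151 m, θ = 89.7°: d²x/dθ² = +0.020477 m.
a = ω²·d²x/dθ² = (360)²·(+0.020477) = +2654.2 m/s²;  |a| = 2654.2 m/s².

2650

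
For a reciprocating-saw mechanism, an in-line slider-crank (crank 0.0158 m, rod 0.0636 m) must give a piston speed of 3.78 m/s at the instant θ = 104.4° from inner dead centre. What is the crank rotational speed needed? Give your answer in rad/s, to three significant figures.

For an in-line slider-crank, |v_piston| = rω|sinθ|·[1 + r cosθ/√(L² − r² sin²θ)].
With r = 0.0158 m, L = 0.0636 m, θ = 104.4°: the bracketed kinematic factor |dx/dθ| = 0.01433 m.
ω = v/|dx/dθ| = 3.78/0.01433 = 263.79 rad/s.

264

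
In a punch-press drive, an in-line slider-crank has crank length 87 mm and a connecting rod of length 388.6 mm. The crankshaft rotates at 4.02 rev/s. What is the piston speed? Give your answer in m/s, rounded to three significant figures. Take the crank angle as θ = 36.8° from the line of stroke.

1.55

ω = 2π·4.02 = 25.26 rad/s
For an in-line slider-crank, x = r cosθ + √(L² − r² sin²θ), so v = −rω sinθ·[1 + r cosθ/√(L² − r² sin²θ)].
With r = 0.087 m, L = 0.3886 m, θ = 36.8°: √(L² − r² sin²θ) = 0.38509 m.
v = −0.087·25.26·0.59902·[1 + 0.087·0.80073/0.38509] = -1.5545 m/s.
|v| = 1.5545 m/s.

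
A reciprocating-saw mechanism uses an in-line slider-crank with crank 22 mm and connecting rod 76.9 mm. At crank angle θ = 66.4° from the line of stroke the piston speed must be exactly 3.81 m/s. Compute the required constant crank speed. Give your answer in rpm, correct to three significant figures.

For an in-line slider-crank, |v_piston| = rω|sinθ|·[1 + r cosθ/√(L² − r² sin²θ)].
With r = 0.022 m, L = 0.0769 m, θ = 66.4°: the bracketed kinematic factor |dx/dθ| = 0.022553 m.
ω = v/|dx/dθ| = 3.81/0.022553 = 168.94 rad/s.
N = 60ω/(2π) = 1613.2 rpm.

1610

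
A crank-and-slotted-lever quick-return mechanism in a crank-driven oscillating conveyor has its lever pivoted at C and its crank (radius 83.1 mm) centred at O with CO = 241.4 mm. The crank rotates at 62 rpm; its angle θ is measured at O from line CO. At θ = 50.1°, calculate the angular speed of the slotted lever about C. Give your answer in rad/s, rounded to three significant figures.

ω = 6.493 rad/s (from 62 rpm).
Crank pin A relative to C: A = (d + r cosθ, r sinθ); lever angle φ = atan2(r sinθ, d + r cosθ).
Differentiating tanφ: φ̇ = rω(d cosθ + r)/(d² + r² + 2dr cosθ).
d² + r² + 2dr cosθ = |CA|² = 0.090915 m²;  d cosθ + r = +0.23795 m.
|ω_lever| = |0.0831·6.493·+0.23795| / 0.090915 = 1.4121 rad/s.

1.41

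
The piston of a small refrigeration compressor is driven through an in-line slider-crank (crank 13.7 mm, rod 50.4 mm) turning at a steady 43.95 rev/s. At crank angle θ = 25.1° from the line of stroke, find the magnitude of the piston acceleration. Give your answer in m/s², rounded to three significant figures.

1130

ω = 2π·44 = 276.1 rad/s
x(θ) = r cosθ + √(L² − r² sin²θ); with ω constant, a = ω²·d²x/dθ².
d²x/dθ² = −r cosθ − r²(cos2θ)/√u − r⁴ sin²2θ/(4u^{3/2}),  u = L² − r² sin²θ = 0.00250639 m².
Substituting r = 0.0137 m, L = 0.0504 m, θ = 25.1°: d²x/dθ² = -0.014848 m.
a = ω²·d²x/dθ² = (276.1)²·(-0.014848) = -1132.2 m/s²;  |a| = 1132.2 m/s².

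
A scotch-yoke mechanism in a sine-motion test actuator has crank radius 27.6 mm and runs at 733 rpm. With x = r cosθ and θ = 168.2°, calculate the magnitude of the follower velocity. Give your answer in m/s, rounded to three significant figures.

0.433

ω = 76.76 rad/s (from 733 rpm).
x = r cosθ ⇒ ẋ = −rω sinθ.
|v| = rω|sinθ| = 0.0276·76.76·|sin 168.2°| = 0.43324 m/s.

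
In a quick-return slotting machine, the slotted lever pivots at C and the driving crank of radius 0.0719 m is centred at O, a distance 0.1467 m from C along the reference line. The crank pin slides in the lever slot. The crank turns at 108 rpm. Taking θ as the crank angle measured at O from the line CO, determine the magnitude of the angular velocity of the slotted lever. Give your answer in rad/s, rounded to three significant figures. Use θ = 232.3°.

ω = 11.31 rad/s (from 108 rpm).
Crank pin A relative to C: A = (d + r cosθ, r sinθ); lever angle φ = atan2(r sinθ, d + r cosθ).
Differentiating tanφ: φ̇ = rω(d cosθ + r)/(d² + r² + 2dr cosθ).
d² + r² + 2dr cosθ = |CA|² = 0.0137901 m²;  d cosθ + r = -0.017811 m.
|ω_lever| = |0.0719·11.31·-0.017811| / 0.0137901 = 1.0503 rad/s.

1.05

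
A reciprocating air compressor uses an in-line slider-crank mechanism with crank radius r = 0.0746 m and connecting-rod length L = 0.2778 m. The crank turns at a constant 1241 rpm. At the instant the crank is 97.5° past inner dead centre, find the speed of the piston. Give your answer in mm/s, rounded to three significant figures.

9260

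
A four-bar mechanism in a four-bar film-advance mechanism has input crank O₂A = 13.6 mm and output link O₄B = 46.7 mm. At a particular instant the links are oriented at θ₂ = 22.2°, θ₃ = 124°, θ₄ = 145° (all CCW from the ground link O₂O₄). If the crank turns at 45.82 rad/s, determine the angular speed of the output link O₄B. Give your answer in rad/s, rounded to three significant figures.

36.4

ω₂ = 45.82 rad/s
Differentiating the loop-closure r₂e^{iθ₂}+r₃e^{iθ₃}=r₁+r₄e^{iθ₄} gives r₂ω₂e^{iθ₂}+r₃ω₃e^{iθ₃}=r₄ω₄e^{iθ₄}.
Eliminating the other unknown: ω₄ = r₂ω₂ sin(θ₂−θ₃) / [r₄ sin(θ₄−θ₃)].
Numerator sine = -0.97887; denominator sine = +0.35837.
Result = 0.0136·45.82·(-0.97887) / (0.0467·(+0.35837)) = -36.448 rad/s; magnitude 36.448 rad/s.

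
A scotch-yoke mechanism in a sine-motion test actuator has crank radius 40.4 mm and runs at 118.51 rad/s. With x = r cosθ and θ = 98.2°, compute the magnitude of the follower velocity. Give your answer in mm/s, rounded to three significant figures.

ω = 118.5 rad/s
x = r cosθ ⇒ ẋ = −rω sinθ.
|v| = rω|sinθ| = 0.0404·118.5·|sin 98.2°| = 4.7389 m/s = 4738.9 mm/s.

4740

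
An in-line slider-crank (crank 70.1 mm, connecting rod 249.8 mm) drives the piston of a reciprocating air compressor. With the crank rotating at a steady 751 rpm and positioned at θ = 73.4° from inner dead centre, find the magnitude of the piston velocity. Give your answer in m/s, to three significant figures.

ω = 2π·751/60 = 78.64 rad/s
For an in-line slider-crank, x = r cosθ + √(L² − r² sin²θ), so v = −rω sinθ·[1 + r cosθ/√(L² − r² sin²θ)].
With r = 0.0701 m, L = 0.2498 m, θ = 73.4°: √(L² − r² sin²θ) = 0.2406 m.
v = −0.0701·78.64·0.95832·[1 + 0.0701·0.28569/0.2406] = -5.723 m/s.
|v| = 5.723 m/s.

5.72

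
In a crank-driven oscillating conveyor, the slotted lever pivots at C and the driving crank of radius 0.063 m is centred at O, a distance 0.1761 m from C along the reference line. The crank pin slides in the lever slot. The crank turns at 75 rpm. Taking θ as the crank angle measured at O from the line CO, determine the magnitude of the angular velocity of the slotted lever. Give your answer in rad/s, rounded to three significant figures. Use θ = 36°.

1.92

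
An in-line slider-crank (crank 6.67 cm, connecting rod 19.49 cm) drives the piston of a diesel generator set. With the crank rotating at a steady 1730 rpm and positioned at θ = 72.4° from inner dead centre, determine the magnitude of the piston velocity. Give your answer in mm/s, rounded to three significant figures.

ω = 2π·1730/60 = 181.2 rad/s
For an in-line slider-crank, x = r cosθ + √(L² − r² sin²θ), so v = −rω sinθ·[1 + r cosθ/√(L² − r² sin²θ)].
With r = 0.0667 m, L = 0.1949 m, θ = 72.4°: √(L² − r² sin²θ) = 0.18424 m.
v = −0.0667·181.2·0.95319·[1 + 0.0667·0.30237/0.18424] = -12.779 m/s.
|v| = 12.779 m/s = 12779 mm/s.

12800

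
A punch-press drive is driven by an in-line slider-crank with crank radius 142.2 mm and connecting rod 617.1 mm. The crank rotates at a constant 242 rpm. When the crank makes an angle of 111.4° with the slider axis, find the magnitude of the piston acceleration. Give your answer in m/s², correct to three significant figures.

ω = 2π·242/60 = 25.34 rad/s
x(θ) = r cosθ + √(L² − r² sin²θ); with ω constant, a = ω²·d²x/dθ².
d²x/dθ² = −r cosθ − r²(cos2θ)/√u − r⁴ sin²2θ/(4u^{3/2}),  u = L² − r² sin²θ = 0.363284 m².
Substituting r = 0.1422 m, L = 0.6171 m, θ = 111.4°: d²x/dθ² = +0.076286 m.
a = ω²·d²x/dθ² = (25.34)²·(+0.076286) = +48.993 m/s²;  |a| = 48.993 m/s².

49.0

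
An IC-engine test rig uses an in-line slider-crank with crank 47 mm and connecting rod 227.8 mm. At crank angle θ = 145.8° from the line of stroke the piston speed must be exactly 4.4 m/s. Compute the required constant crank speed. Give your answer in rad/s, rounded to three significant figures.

For an in-line slider-crank, |v_piston| = rω|sinθ|·[1 + r cosθ/√(L² − r² sin²θ)].
With r = 0.047 m, L = 0.2278 m, θ = 145.8°: the bracketed kinematic factor |dx/dθ| = 0.021879 m.
ω = v/|dx/dθ| = 4.4/0.021879 = 201.1 rad/s.

201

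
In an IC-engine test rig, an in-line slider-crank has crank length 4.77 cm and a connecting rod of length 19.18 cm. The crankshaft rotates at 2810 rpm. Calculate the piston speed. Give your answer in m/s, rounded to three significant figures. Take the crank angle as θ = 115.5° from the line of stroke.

ω = 2π·2810/60 = 294.3 rad/s
For an in-line slider-crank, x = r cosθ + √(L² − r² sin²θ), so v = −rω sinθ·[1 + r cosθ/√(L² − r² sin²θ)].
With r = 0.0477 m, L = 0.1918 m, θ = 115.5°: √(L² − r² sin²θ) = 0.18691 m.
v = −0.0477·294.3·0.90259·[1 + 0.0477·-0.43051/0.18691] = -11.277 m/s.
|v| = 11.277 m/s.

11.3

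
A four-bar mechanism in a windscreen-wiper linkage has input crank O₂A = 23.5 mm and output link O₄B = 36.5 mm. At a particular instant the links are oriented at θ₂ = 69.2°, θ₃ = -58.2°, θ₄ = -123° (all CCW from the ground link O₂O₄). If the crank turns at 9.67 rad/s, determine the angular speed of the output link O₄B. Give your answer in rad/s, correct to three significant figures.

5.47

ω₂ = 9.67 rad/s
Differentiating the loop-closure r₂e^{iθ₂}+r₃e^{iθ₃}=r₁+r₄e^{iθ₄} gives r₂ω₂e^{iθ₂}+r₃ω₃e^{iθ₃}=r₄ω₄e^{iθ₄}.
Eliminating the other unknown: ω₄ = r₂ω₂ sin(θ₂−θ₃) / [r₄ sin(θ₄−θ₃)].
Numerator sine = +0.79441; denominator sine = -0.90483.
Result = 0.0235·9.67·(+0.79441) / (0.0365·(-0.90483)) = -5.4662 rad/s; magnitude 5.4662 rad/s.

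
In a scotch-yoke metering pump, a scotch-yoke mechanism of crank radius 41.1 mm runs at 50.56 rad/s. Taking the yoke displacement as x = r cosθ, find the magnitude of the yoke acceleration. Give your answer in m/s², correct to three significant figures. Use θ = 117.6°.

48.7

ω = 50.56 rad/s
x = r cosθ ⇒ ẍ = −rω² cosθ (ω constant).
|a| = rω²|cosθ| = 0.0411·(50.56)²·|cos 117.6°| = 48.676 m/s².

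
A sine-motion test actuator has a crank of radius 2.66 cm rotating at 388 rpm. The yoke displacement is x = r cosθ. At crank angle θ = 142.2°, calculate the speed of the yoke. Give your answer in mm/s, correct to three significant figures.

662

ω = 40.63 rad/s (from 388 rpm).
x = r cosθ ⇒ ẋ = −rω sinθ.
|v| = rω|sinθ| = 0.0266·40.63·|sin 142.2°| = 0.66242 m/s = 662.42 mm/s.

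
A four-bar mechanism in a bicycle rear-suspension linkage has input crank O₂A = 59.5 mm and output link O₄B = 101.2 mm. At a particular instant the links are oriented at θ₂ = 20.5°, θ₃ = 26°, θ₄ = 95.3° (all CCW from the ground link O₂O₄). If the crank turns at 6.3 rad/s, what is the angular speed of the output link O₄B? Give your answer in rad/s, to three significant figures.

ω₂ = 6.3 rad/s
Differentiating the loop-closure r₂e^{iθ₂}+r₃e^{iθ₃}=r₁+r₄e^{iθ₄} gives r₂ω₂e^{iθ₂}+r₃ω₃e^{iθ₃}=r₄ω₄e^{iθ₄}.
Eliminating the other unknown: ω₄ = r₂ω₂ sin(θ₂−θ₃) / [r₄ sin(θ₄−θ₃)].
Numerator sine = -0.09585; denominator sine = +0.93544.
Result = 0.0595·6.3·(-0.09585) / (0.1012·(+0.93544)) = -0.37952 rad/s; magnitude 0.37952 rad/s.

0.380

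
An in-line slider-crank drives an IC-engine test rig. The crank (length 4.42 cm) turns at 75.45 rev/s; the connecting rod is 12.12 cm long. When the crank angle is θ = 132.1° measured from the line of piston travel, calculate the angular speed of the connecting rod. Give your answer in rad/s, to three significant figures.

ω = 474.1 rad/s (converted from 75.45 rev/s).
The rod makes angle φ with the slider axis where L sinφ = r sinθ; differentiating, L cosφ·φ̇ = r ω cosθ.
L cosφ = √(L² − r² sin²θ) = 0.11668 m.
|ω_rod| = r ω |cosθ| / √(L² − r² sin²θ) = 0.0442·474.1·0.67043/0.11668 = 120.4 rad/s.

120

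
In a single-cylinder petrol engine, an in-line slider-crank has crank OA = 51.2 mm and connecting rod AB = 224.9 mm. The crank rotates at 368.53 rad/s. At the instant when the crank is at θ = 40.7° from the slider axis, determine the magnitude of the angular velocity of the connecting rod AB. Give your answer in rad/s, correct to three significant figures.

ω = 368.5 rad/s
The rod makes angle φ with the slider axis where L sinφ = r sinθ; differentiating, L cosφ·φ̇ = r ω cosθ.
L cosφ = √(L² − r² sin²θ) = 0.22241 m.
|ω_rod| = r ω |cosθ| / √(L² − r² sin²θ) = 0.0512·368.5·0.75813/0.22241 = 64.319 rad/s.

64.3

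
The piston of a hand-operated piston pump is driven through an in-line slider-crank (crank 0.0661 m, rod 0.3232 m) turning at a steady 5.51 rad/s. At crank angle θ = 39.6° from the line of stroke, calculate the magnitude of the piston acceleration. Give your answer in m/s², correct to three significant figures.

ω = 5.51 rad/s
x(θ) = r cosθ + √(L² − r² sin²θ); with ω constant, a = ω²·d²x/dθ².
d²x/dθ² = −r cosθ − r²(cos2θ)/√u − r⁴ sin²2θ/(4u^{3/2}),  u = L² − r² sin²θ = 0.102683 m².
Substituting r = 0.0661 m, L = 0.3232 m, θ = 39.6°: d²x/dθ² = -0.053626 m.
a = ω²·d²x/dθ² = (5.51)²·(-0.053626) = -1.6281 m/s²;  |a| = 1.6281 m/s².

1.63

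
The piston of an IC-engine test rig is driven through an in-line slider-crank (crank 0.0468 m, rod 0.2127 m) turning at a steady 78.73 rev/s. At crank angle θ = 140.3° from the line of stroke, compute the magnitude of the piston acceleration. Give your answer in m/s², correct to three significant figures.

8310

ω = 2π·78.7 = 494.7 rad/s
x(θ) = r cosθ + √(L² − r² sin²θ); with ω constant, a = ω²·d²x/dθ².
d²x/dθ² = −r cosθ − r²(cos2θ)/√u − r⁴ sin²2θ/(4u^{3/2}),  u = L² − r² sin²θ = 0.0443476 m².
Substituting r = 0.0468 m, L = 0.2127 m, θ = 140.3°: d²x/dθ² = +0.033971 m.
a = ω²·d²x/dθ² = (494.7)²·(+0.033971) = +8312.7 m/s²;  |a| = 8312.7 m/s².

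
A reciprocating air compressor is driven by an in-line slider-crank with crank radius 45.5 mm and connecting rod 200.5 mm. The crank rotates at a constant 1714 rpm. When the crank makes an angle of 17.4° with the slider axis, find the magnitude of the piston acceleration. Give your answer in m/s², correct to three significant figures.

1670

ω = 2π·1714/60 = 179.5 rad/s
x(θ) = r cosθ + √(L² − r² sin²θ); with ω constant, a = ω²·d²x/dθ².
d²x/dθ² = −r cosθ − r²(cos2θ)/√u − r⁴ sin²2θ/(4u^{3/2}),  u = L² − r² sin²θ = 0.0400151 m².
Substituting r = 0.0455 m, L = 0.2005 m, θ = 17.4°: d²x/dθ² = -0.05196 m.
a = ω²·d²x/dθ² = (179.5)²·(-0.05196) = -1674 m/s²;  |a| = 1674 m/s².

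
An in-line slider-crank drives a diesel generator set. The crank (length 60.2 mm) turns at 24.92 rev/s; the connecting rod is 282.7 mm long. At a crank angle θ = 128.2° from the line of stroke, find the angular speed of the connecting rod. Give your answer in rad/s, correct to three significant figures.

ω = 156.6 rad/s (converted from 24.92 rev/s).
The rod makes angle φ with the slider axis where L sinφ = r sinθ; differentiating, L cosφ·φ̇ = r ω cosθ.
L cosφ = √(L² − r² sin²θ) = 0.27871 m.
|ω_rod| = r ω |cosθ| / √(L² − r² sin²θ) = 0.0602·156.6·0.61841/0.27871 = 20.914 rad/s.

20.9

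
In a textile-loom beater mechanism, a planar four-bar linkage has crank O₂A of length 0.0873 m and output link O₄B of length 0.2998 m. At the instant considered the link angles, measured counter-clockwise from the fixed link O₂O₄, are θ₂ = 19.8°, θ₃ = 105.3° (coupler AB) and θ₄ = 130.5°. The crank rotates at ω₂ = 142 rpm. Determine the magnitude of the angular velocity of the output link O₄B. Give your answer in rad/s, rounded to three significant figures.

10.1

ω₂ = 14.87 rad/s (from 142 rpm).
Differentiating the loop-closure r₂e^{iθ₂}+r₃e^{iθ₃}=r₁+r₄e^{iθ₄} gives r₂ω₂e^{iθ₂}+r₃ω₃e^{iθ₃}=r₄ω₄e^{iθ₄}.
Eliminating the other unknown: ω₄ = r₂ω₂ sin(θ₂−θ₃) / [r₄ sin(θ₄−θ₃)].
Numerator sine = -0.99692; denominator sine = +0.42578.
Result = 0.0873·14.87·(-0.99692) / (0.2998·(+0.42578)) = -10.139 rad/s; magnitude 10.139 rad/s.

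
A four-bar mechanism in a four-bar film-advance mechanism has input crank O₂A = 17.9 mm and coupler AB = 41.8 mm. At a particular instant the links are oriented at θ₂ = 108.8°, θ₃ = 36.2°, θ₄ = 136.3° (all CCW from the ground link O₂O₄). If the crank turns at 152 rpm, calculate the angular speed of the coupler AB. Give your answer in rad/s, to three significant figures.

3.20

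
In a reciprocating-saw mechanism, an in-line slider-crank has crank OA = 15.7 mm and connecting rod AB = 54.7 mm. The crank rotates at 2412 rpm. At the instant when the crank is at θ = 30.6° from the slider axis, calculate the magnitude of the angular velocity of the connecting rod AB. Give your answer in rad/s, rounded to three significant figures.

63.1

ω = 252.6 rad/s (converted from 2412 rpm).
The rod makes angle φ with the slider axis where L sinφ = r sinθ; differentiating, L cosφ·φ̇ = r ω cosθ.
L cosφ = √(L² − r² sin²θ) = 0.054113 m.
|ω_rod| = r ω |cosθ| / √(L² − r² sin²θ) = 0.0157·252.6·0.86074/0.054113 = 63.078 rad/s.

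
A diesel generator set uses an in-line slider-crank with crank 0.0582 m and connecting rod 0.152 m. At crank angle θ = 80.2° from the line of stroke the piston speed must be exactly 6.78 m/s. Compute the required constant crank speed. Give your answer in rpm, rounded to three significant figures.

For an in-line slider-crank, |v_piston| = rω|sinθ|·[1 + r cosθ/√(L² − r² sin²θ)].
With r = 0.0582 m, L = 0.152 m, θ = 80.2°: the bracketed kinematic factor |dx/dθ| = 0.061387 m.
ω = v/|dx/dθ| = 6.78/0.061387 = 110.45 rad/s.
N = 60ω/(2π) = 1054.7 rpm.

1050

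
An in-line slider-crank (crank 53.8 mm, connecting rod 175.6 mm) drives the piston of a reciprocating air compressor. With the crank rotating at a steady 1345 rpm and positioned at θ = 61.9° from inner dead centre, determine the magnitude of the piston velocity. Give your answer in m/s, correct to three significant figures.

7.69

ω = 2π·1345/60 = 140.8 rad/s
For an in-line slider-crank, x = r cosθ + √(L² − r² sin²θ), so v = −rω sinθ·[1 + r cosθ/√(L² − r² sin²θ)].
With r = 0.0538 m, L = 0.1756 m, θ = 61.9°: √(L² − r² sin²θ) = 0.16907 m.
v = −0.0538·140.8·0.88213·[1 + 0.0538·0.47101/0.16907] = -7.6863 m/s.
|v| = 7.6863 m/s.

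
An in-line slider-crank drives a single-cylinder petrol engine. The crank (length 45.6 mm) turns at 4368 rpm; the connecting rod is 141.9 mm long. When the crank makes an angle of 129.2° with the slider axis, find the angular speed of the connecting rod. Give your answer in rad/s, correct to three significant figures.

95.9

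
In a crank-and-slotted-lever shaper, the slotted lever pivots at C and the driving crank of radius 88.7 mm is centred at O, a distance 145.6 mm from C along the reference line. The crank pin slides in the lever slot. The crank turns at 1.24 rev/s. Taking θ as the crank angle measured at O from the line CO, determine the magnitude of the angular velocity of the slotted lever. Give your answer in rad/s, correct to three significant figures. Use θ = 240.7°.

ω = 7.791 rad/s (from 1.24 rev/s).
Crank pin A relative to C: A = (d + r cosθ, r sinθ); lever angle φ = atan2(r sinθ, d + r cosθ).
Differentiating tanφ: φ̇ = rω(d cosθ + r)/(d² + r² + 2dr cosθ).
d² + r² + 2dr cosθ = |CA|² = 0.0164266 m²;  d cosθ + r = +0.017446 m.
|ω_lever| = |0.0887·7.791·+0.017446| / 0.0164266 = 0.73396 rad/s.

0.734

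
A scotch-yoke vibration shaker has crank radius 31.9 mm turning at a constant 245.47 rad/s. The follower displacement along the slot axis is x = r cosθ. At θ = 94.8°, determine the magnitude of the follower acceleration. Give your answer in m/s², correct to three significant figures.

161

ω = 245.5 rad/s
x = r cosθ ⇒ ẍ = −rω² cosθ (ω constant).
|a| = rω²|cosθ| = 0.0319·(245.5)²·|cos 94.8°| = 160.84 m/s².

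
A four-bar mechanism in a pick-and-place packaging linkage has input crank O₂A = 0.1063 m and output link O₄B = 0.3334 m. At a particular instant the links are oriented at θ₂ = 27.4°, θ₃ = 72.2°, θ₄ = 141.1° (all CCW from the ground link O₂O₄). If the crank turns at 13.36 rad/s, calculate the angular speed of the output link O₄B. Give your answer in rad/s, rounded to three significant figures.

3.22

ω₂ = 13.36 rad/s
Differentiating the loop-closure r₂e^{iθ₂}+r₃e^{iθ₃}=r₁+r₄e^{iθ₄} gives r₂ω₂e^{iθ₂}+r₃ω₃e^{iθ₃}=r₄ω₄e^{iθ₄}.
Eliminating the other unknown: ω₄ = r₂ω₂ sin(θ₂−θ₃) / [r₄ sin(θ₄−θ₃)].
Numerator sine = -0.70463; denominator sine = +0.93295.
Result = 0.1063·13.36·(-0.70463) / (0.3334·(+0.93295)) = -3.2172 rad/s; magnitude 3.2172 rad/s.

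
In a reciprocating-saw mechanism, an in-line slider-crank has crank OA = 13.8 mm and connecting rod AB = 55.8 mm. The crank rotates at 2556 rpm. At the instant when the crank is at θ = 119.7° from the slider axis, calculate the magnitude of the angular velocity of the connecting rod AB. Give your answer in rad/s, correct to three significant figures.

33.6

ω = 267.7 rad/s (converted from 2556 rpm).
The rod makes angle φ with the slider axis where L sinφ = r sinθ; differentiating, L cosφ·φ̇ = r ω cosθ.
L cosφ = √(L² − r² sin²θ) = 0.054497 m.
|ω_rod| = r ω |cosθ| / √(L² − r² sin²θ) = 0.0138·267.7·0.49546/0.054497 = 33.582 rad/s.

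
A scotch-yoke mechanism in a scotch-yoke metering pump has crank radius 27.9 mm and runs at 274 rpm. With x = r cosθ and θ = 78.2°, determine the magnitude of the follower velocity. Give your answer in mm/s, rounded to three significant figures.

784

ω = 28.69 rad/s (from 274 rpm).
x = r cosθ ⇒ ẋ = −rω sinθ.
|v| = rω|sinθ| = 0.0279·28.69·|sin 78.2°| = 0.78362 m/s = 783.62 mm/s.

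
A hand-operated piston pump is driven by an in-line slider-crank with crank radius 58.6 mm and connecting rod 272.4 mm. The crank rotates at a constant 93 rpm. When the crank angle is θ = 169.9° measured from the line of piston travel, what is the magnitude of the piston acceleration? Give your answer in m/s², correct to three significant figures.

ω = 2π·93/60 = 9.739 rad/s
x(θ) = r cosθ + √(L² − r² sin²θ); with ω constant, a = ω²·d²x/dθ².
d²x/dθ² = −r cosθ − r²(cos2θ)/√u − r⁴ sin²2θ/(4u^{3/2}),  u = L² − r² sin²θ = 0.0740962 m².
Substituting r = 0.0586 m, L = 0.2724 m, θ = 169.9°: d²x/dθ² = +0.045835 m.
a = ω²·d²x/dθ² = (9.739)²·(+0.045835) = +4.3473 m/s²;  |a| = 4.3473 m/s².

4.35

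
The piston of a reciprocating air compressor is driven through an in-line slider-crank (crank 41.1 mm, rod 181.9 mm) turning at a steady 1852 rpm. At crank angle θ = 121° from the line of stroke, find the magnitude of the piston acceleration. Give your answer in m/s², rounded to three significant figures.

960

ω = 2π·1852/60 = 193.9 rad/s
x(θ) = r cosθ + √(L² − r² sin²θ); with ω constant, a = ω²·d²x/dθ².
d²x/dθ² = −r cosθ − r²(cos2θ)/√u − r⁴ sin²2θ/(4u^{3/2}),  u = L² − r² sin²θ = 0.0318465 m².
Substituting r = 0.0411 m, L = 0.1819 m, θ = 121°: d²x/dθ² = +0.025514 m.
a = ω²·d²x/dθ² = (193.9)²·(+0.025514) = +959.66 m/s²;  |a| = 959.66 m/s².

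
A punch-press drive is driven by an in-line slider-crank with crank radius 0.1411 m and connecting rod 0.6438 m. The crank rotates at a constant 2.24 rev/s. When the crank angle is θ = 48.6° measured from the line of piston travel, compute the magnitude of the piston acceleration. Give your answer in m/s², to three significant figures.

ω = 2π·2.24 = 14.07 rad/s
x(θ) = r cosθ + √(L² − r² sin²θ); with ω constant, a = ω²·d²x/dθ².
d²x/dθ² = −r cosθ − r²(cos2θ)/√u − r⁴ sin²2θ/(4u^{3/2}),  u = L² − r² sin²θ = 0.403276 m².
Substituting r = 0.1411 m, L = 0.6438 m, θ = 48.6°: d²x/dθ² = -0.089763 m.
a = ω²·d²x/dθ² = (14.07)²·(-0.089763) = -17.781 m/s²;  |a| = 17.781 m/s².

17.8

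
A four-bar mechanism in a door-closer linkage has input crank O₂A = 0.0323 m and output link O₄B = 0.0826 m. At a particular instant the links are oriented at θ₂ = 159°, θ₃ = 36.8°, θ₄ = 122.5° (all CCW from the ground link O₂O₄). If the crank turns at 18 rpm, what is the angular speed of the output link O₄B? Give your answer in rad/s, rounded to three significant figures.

0.625

ω₂ = 1.885 rad/s (from 18 rpm).
Differentiating the loop-closure r₂e^{iθ₂}+r₃e^{iθ₃}=r₁+r₄e^{iθ₄} gives r₂ω₂e^{iθ₂}+r₃ω₃e^{iθ₃}=r₄ω₄e^{iθ₄}.
Eliminating the other unknown: ω₄ = r₂ω₂ sin(θ₂−θ₃) / [r₄ sin(θ₄−θ₃)].
Numerator sine = +0.84619; denominator sine = +0.99719.
Result = 0.0323·1.885·(+0.84619) / (0.0826·(+0.99719)) = +0.62549 rad/s; magnitude 0.62549 rad/s.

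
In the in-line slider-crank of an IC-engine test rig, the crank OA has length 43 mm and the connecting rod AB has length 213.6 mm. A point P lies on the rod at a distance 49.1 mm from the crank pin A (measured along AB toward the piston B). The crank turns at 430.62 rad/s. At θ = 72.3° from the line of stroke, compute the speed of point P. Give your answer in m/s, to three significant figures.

18.4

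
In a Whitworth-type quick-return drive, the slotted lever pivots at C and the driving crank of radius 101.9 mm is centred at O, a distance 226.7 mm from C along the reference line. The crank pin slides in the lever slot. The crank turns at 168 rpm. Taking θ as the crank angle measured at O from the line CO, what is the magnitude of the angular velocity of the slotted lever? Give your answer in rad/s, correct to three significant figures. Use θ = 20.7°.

ω = 17.59 rad/s (from 168 rpm).
Crank pin A relative to C: A = (d + r cosθ, r sinθ); lever angle φ = atan2(r sinθ, d + r cosθ).
Differentiating tanφ: φ̇ = rω(d cosθ + r)/(d² + r² + 2dr cosθ).
d² + r² + 2dr cosθ = |CA|² = 0.104995 m²;  d cosθ + r = +0.31397 m.
|ω_lever| = |0.1019·17.59·+0.31397| / 0.104995 = 5.3607 rad/s.

5.36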